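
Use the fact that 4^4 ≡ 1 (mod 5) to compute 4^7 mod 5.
By Fermat: 4^{4} ≡ 1 (mod 5). So 4^{7} = 4^{4} · 4^{3} ≡ 4^{3} ≡ 4 (mod 5)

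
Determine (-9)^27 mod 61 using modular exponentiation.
By repeated squaring (mod 61): (-9)^{1}≡52, (-9)^{2}≡20, (-9)^{4}≡34, (-9)^{8}≡58, (-9)^{16}≡9. Then (-9)^{27} = (-9)^{16+8+2+1} ≡ 9 × 58 × 20 × 52 ≡ 41 (mod 61)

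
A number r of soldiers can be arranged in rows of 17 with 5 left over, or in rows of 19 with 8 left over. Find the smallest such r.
M = 17 × 19 = 323. M₁ = 19, y₁ ≡ 9 mod 17. M₂ = 17, y₂ ≡ 9 mod 19. r = 5×19×9 + 8×17×9 ≡ 141 mod 323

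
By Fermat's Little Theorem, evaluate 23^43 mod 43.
By Fermat: 23^{42} ≡ 1 mod 43. So 23^{43} = 23^{42} · 23^{1} ≡ 23^{1} ≡ 23 mod 43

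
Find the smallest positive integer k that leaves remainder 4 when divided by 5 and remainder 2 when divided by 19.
M = 5 × 19 = 95. M₁ = 19, y₁ ≡ 4 mod 5. M₂ = 5, y₂ ≡ 4 mod 19. k = 4×19×4 + 2×5×4 ≡ 59 mod 95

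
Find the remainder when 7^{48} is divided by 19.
By Fermat: 7^{18} ≡ 1 mod 19. 48 = 2×18 + 12. So 7^{48} ≡ 7^{12} ≡ 1 mod 19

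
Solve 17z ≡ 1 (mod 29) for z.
Since 29 is prime, by Fermat 17^(-1) ≡ 17^{27} ≡ 12 (mod 29). Verify: 17 × 12 = 204 ≡ 1 (mod 29)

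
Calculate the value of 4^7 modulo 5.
Using Fermat: 4^{4} ≡ 1 mod 5. 7 ≡ 3 mod 4. So 4^{7} ≡ 4^{3} ≡ 4 mod 5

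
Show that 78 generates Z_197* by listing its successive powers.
78^1, 78^2, ..., 78^{196} mod 197: [78, 174, 176, 135, 89, 47, 120, 101, 195, 41, 46, 42, 124, 19, 103, 154, 192, 4, 115, 105, 113, 146, 159, 188, 86, 10, 189, 164, 184, 168, 102, 76, 18, 25, 177, 16, 66, 26, 58, 190, 45, 161, 147, 40, 165, 65, 145, 81, 14, 107, 72, 100, 117, 64, 67, 104, 35, 169, 180, 53, 194, 160, 69, 63, 186, 127, 56, 34, 91, 6, 74, 59, 71, 22, 140, 85, 129, 15, 185, 49, 79, 55, 153, 114, 27, 136, 167, 24, 99, 39, 87, 88, 166, 143, 122, 60, 149, 196, 119, 23, 21, 62, 108, 150, 77, 96, 2, 156, 151, 155, 73, 178, 94, 43, 5, 193, 82, 92, 84, 51, 38, 9, 111, 187, 8, 33, 13, 29, 95, 121, 179, 172, 20, 181, 131, 171, 139, 7, 152, 36, 50, 157, 32, 132, 52, 116, 183, 90, 125, 97, 80, 133, 130, 93, 162, 28, 17, 144, 3, 37, 128, 134, 11, 70, 141, 163, 106, 191, 123, 138, 126, 175, 57, 112, 68, 182, 12, 148, 118, 142, 44, 83, 170, 61, 30, 173, 98, 158, 110, 109, 31, 54, 75, 137, 48, 1]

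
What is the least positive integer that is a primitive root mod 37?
g = 2. For each prime q|36: 2^{18}≡36, 2^{12}≡26, none ≡ 1, so ord_37(2) = 36 and 2 is a primitive root.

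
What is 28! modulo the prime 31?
(30)! = (28)! × (29) × (30) ≡ -1 mod 31. So (28)! ≡ -1 × [(30)(29)]^(-1) ≡ 15 mod 31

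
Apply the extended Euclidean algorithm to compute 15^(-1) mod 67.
Extended GCD: 15(9) + 67(-2) = 1. So 15^(-1) ≡ 9 mod 67. Verify: 15 × 9 = 135 ≡ 1 mod 67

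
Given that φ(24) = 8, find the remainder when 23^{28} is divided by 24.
By Euler: 23^{8} ≡ 1 mod 24 since gcd(23, 24) = 1. 28 = 3×8 + 4. So 23^{28} ≡ 23^{4} ≡ 1 mod 24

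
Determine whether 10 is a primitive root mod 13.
10^{6} ≡ 1 (mod 13) and 6 < 12, so ord_13(10) = 6 ≠ 12 and 10 is not a primitive root.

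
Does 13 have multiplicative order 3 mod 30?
Powers of 13 mod 30: 13^1≡13, 13^2≡19, 13^3≡7, 13^4≡1. 13^3≡7≢1, so ord ≠ 3. No, the actual order is 4.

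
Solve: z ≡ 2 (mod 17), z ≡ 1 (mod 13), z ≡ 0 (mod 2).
M = 17 × 13 × 2 = 442. M₁ = 26, y₁ ≡ 2 (mod 17). M₂ = 34, y₂ ≡ 5 (mod 13). M₃ = 221, y₃ ≡ 1 (mod 2). z = 2×26×2 + 1×34×5 + 0×221×1 ≡ 274 (mod 442)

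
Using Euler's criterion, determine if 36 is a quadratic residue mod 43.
By Euler's criterion: 36^{21} ≡ 1 mod 43. Since this equals 1, 36 is a QR.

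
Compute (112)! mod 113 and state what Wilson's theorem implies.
(112)! mod 113 = 112. Since this equals -1 (mod 113), Wilson confirms 113 is prime.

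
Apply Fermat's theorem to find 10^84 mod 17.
By Fermat: 10^{16} ≡ 1 mod 17. 84 = 5×16 + 4. So 10^{84} ≡ 10^{4} ≡ 4 mod 17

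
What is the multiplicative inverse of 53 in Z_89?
Since 89 is prime, by Fermat 53^(-1) ≡ 53^{87} ≡ 42 mod 89. Verify: 53 × 42 = 2226 ≡ 1 mod 89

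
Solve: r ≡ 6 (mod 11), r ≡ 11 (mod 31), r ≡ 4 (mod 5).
M = 11 × 31 × 5 = 1705. M₁ = 155, y₁ ≡ 1 (mod 11). M₂ = 55, y₂ ≡ 22 (mod 31). M₃ = 341, y₃ ≡ 1 (mod 5). r = 6×155×1 + 11×55×22 + 4×341×1 ≡ 259 (mod 1705)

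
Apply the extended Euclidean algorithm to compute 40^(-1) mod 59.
Extended GCD: 40(-28) + 59(19) = 1. So 40^(-1) ≡ -28 ≡ 31 (mod 59). Verify: 40 × 31 = 1240 ≡ 1 (mod 59)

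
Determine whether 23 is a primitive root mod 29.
23^{7} ≡ 1 (mod 29) and 7 < 28, so ord_29(23) = 7 ≠ 28 and 23 is not a primitive root.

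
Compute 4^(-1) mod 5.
Since 5 is prime, by Fermat 4^(-1) ≡ 4^{3} ≡ 4 mod 5. Verify: 4 × 4 = 16 ≡ 1 mod 5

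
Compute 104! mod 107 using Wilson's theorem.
(106)! = (104)! × (105) × (106) ≡ -1 mod 107. So (104)! ≡ -1 × [(106)(105)]^(-1) ≡ 53 mod 107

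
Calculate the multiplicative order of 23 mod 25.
Powers of 23 mod 25: 23^1≡23, 23^2≡4, 23^3≡17, 23^4≡16, 23^5≡18, 23^6≡14, 23^7≡22, 23^8≡6, 23^9≡13, 23^10≡24, 23^11≡2, 23^12≡21, 23^13≡8, 23^14≡9, 23^15≡7, 23^16≡11, 23^17≡3, 23^18≡19, 23^19≡12, 23^20≡1. So the order of 23 is 20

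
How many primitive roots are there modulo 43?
There are φ(43-1) = φ(42) = 12 primitive roots modulo 43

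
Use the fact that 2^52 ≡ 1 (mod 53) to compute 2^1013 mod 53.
By Fermat: 2^{52} ≡ 1 (mod 53). 1013 ≡ 25 (mod 52). So 2^{1013} ≡ 2^{25} ≡ 26 (mod 53)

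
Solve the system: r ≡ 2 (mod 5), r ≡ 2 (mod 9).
M = 5 × 9 = 45. M₁ = 9, y₁ ≡ 4 (mod 5). M₂ = 5, y₂ ≡ 2 (mod 9). r = 2×9×4 + 2×5×2 ≡ 2 (mod 45)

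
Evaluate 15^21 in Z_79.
By repeated squaring mod 79: 15^{1}≡15, 15^{2}≡67, 15^{4}≡65, 15^{8}≡38, 15^{16}≡22. Then 15^{21} = 15^{16+4+1} ≡ 22 × 65 × 15 ≡ 41 mod 79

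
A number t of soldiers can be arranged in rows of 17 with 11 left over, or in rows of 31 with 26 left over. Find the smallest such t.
M = 17 × 31 = 527. M₁ = 31, y₁ ≡ 11 mod 17. M₂ = 17, y₂ ≡ 11 mod 31. t = 11×31×11 + 26×17×11 ≡ 181 mod 527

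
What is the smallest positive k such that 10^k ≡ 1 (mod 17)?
Powers of 10 mod 17: 10^1≡10, 10^2≡15, 10^3≡14, 10^4≡4, 10^5≡6, 10^6≡9, 10^7≡5, 10^8≡16, 10^9≡7, 10^10≡2, 10^11≡3, 10^12≡13, 10^13≡11, 10^14≡8, 10^15≡12, 10^16≡1. ord_17(10) = 16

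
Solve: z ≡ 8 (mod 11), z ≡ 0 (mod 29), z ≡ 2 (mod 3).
M = 11 × 29 × 3 = 957. M₁ = 87, y₁ ≡ 10 (mod 11). M₂ = 33, y₂ ≡ 22 (mod 29). M₃ = 319, y₃ ≡ 1 (mod 3). z = 8×87×10 + 0×33×22 + 2×319×1 ≡ 899 (mod 957)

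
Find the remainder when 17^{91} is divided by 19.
By Fermat: 17^{18} ≡ 1 mod 19. 91 = 5×18 + 1. So 17^{91} ≡ 17^{1} ≡ 17 mod 19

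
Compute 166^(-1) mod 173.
Since 173 is prime, by Fermat 166^(-1) ≡ 166^{171} ≡ 74 mod 173. Verify: 166 × 74 = 12284 ≡ 1 mod 173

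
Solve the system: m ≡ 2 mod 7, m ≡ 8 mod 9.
M = 7 × 9 = 63. M₁ = 9, y₁ ≡ 4 mod 7. M₂ = 7, y₂ ≡ 4 mod 9. m = 2×9×4 + 8×7×4 ≡ 44 mod 63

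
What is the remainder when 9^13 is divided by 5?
Using Fermat: 9^{4} ≡ 1 (mod 5). 13 ≡ 1 (mod 4). So 9^{13} ≡ 9^{1} ≡ 4 (mod 5)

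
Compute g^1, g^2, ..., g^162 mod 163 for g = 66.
66^1, 66^2, ..., 66^{162} mod 163: [66, 118, 127, 69, 153, 155, 124, 34, 125, 100, 80, 64, 149, 54, 141, 15, 12, 140, 112, 57, 13, 43, 67, 21, 82, 33, 59, 145, 116, 158, 159, 62, 17, 144, 50, 40, 32, 156, 27, 152, 89, 6, 70, 56, 110, 88, 103, 115, 92, 41, 98, 111, 154, 58, 79, 161, 31, 90, 72, 25, 20, 16, 78, 95, 76, 126, 3, 35, 28, 55, 44, 133, 139, 46, 102, 49, 137, 77, 29, 121, 162, 97, 45, 36, 94, 10, 8, 39, 129, 38, 63, 83, 99, 14, 109, 22, 148, 151, 23, 51, 106, 150, 120, 96, 142, 81, 130, 104, 18, 47, 5, 4, 101, 146, 19, 113, 123, 131, 7, 136, 11, 74, 157, 93, 107, 53, 75, 60, 48, 71, 122, 65, 52, 9, 105, 84, 2, 132, 73, 91, 138, 143, 147, 85, 68, 87, 37, 160, 128, 135, 108, 119, 30, 24, 117, 61, 114, 26, 86, 134, 42, 1]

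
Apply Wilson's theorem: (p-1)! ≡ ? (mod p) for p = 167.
By Wilson's theorem, (166)! ≡ -1 ≡ 166 mod 167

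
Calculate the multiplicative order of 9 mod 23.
Powers of 9 mod 23: 9^1≡9, 9^2≡12, 9^3≡16, 9^4≡6, 9^5≡8, 9^6≡3, 9^7≡4, 9^8≡13, 9^9≡2, 9^10≡18, 9^11≡1. So the order of 9 is 11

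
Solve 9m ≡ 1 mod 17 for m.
Since 17 is prime, by Fermat 9^(-1) ≡ 9^{15} ≡ 2 mod 17. Verify: 9 × 2 = 18 ≡ 1 mod 17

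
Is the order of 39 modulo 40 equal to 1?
Powers of 39 mod 40: 39^1≡39, 39^2≡1. 39^1≡39≢1, so ord ≠ 1. No, the actual order is 2.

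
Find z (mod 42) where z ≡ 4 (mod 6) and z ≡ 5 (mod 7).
M = 6 × 7 = 42. M₁ = 7, y₁ ≡ 1 (mod 6). M₂ = 6, y₂ ≡ 6 (mod 7). z = 4×7×1 + 5×6×6 ≡ 40 (mod 42)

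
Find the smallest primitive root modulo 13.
g = 2. Powers: [2, 4, 8, 3, 6, 12, 11, 9, 5, ...] generates all 12 non-zero residues.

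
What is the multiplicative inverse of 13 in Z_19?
Since 19 is prime, by Fermat 13^(-1) ≡ 13^{17} ≡ 3 mod 19. Verify: 13 × 3 = 39 ≡ 1 mod 19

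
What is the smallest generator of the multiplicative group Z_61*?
g = 2. Powers: [2, 4, 8, 16, 32, 3, ...] generates all 60 non-zero residues.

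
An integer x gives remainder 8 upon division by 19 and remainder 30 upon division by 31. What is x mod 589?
M = 19 × 31 = 589. M₁ = 31, y₁ ≡ 8 mod 19. M₂ = 19, y₂ ≡ 18 mod 31. x = 8×31×8 + 30×19×18 ≡ 464 mod 589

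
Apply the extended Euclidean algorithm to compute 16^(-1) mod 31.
Extended GCD: 16(2) + 31(-1) = 1. So 16^(-1) ≡ 2 mod 31. Verify: 16 × 2 = 32 ≡ 1 mod 31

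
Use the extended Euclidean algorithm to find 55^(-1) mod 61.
Extended GCD: 55(10) + 61(-9) = 1. So 55^(-1) ≡ 10 mod 61. Verify: 55 × 10 = 550 ≡ 1 mod 61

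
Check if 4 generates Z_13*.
4^{6} ≡ 1 (mod 13) and 6 < 12, so ord_13(4) = 6 ≠ 12 and 4 is not a primitive root.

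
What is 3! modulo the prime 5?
(4)! = (3)! × (4) ≡ -1 mod 5. So (3)! ≡ -1 × (4)^(-1) ≡ (-1)×(-1) = 1 mod 5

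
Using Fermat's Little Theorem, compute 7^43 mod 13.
By Fermat: 7^{12} ≡ 1 (mod 13). 43 = 3×12 + 7. So 7^{43} ≡ 7^{7} ≡ 6 (mod 13)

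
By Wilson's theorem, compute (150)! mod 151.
By Wilson's theorem, (150)! ≡ -1 ≡ 150 mod 151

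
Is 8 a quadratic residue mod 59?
By Euler's criterion: 8^{29} ≡ 58 mod 59. Since this equals -1 (≡ 58), 8 is not a QR.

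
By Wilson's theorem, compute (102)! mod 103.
By Wilson's theorem, (102)! ≡ -1 ≡ 102 mod 103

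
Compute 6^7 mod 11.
By repeated squaring mod 11: 6^{1}≡6, 6^{2}≡3, 6^{4}≡9. Then 6^{7} = 6^{4+2+1} ≡ 9 × 3 × 6 ≡ 8 mod 11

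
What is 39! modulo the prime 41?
(40)! = (39)! × (40) ≡ -1 (mod 41). So (39)! ≡ -1 × (40)^(-1) ≡ (-1)×(-1) = 1 (mod 41)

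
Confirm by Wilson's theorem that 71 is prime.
(70)! mod 71 = 70. Since this equals -1 (mod 71), Wilson confirms 71 is prime.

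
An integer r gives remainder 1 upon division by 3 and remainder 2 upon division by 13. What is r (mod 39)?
M = 3 × 13 = 39. M₁ = 13, y₁ ≡ 1 (mod 3). M₂ = 3, y₂ ≡ 9 (mod 13). r = 1×13×1 + 2×3×9 ≡ 28 (mod 39)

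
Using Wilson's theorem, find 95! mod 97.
(96)! = (95)! × (96) ≡ -1 (mod 97). So (95)! ≡ -1 × (96)^(-1) ≡ (-1)×(-1) = 1 (mod 97)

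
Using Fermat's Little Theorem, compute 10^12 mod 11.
By Fermat: 10^{10} ≡ 1 mod 11. So 10^{12} = 10^{10} · 10^{2} ≡ 10^{2} ≡ 1 mod 11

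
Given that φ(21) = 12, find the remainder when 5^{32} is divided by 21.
By Euler: 5^{12} ≡ 1 (mod 21) since gcd(5, 21) = 1. 32 = 2×12 + 8. So 5^{32} ≡ 5^{8} ≡ 4 (mod 21)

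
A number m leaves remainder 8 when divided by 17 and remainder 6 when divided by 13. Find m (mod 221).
M = 17 × 13 = 221. M₁ = 13, y₁ ≡ 4 (mod 17). M₂ = 17, y₂ ≡ 10 (mod 13). m = 8×13×4 + 6×17×10 ≡ 110 (mod 221)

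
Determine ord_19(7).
Powers of 7 mod 19: 7^1≡7, 7^2≡11, 7^3≡1. So the order of 7 is 3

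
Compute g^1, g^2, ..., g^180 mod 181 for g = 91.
91^1, 91^2, ..., 91^{180} mod 181: [91, 136, 68, 34, 17, 99, 140, 70, 35, 108, 54, 27, 104, 52, 26, 13, 97, 139, 160, 80, 40, 20, 10, 5, 93, 137, 159, 170, 85, 133, 157, 169, 175, 178, 89, 135, 158, 79, 130, 65, 123, 152, 76, 38, 19, 100, 50, 25, 103, 142, 71, 126, 63, 122, 61, 121, 151, 166, 83, 132, 66, 33, 107, 144, 72, 36, 18, 9, 95, 138, 69, 125, 153, 167, 174, 87, 134, 67, 124, 62, 31, 106, 53, 117, 149, 165, 173, 177, 179, 180, 90, 45, 113, 147, 164, 82, 41, 111, 146, 73, 127, 154, 77, 129, 155, 168, 84, 42, 21, 101, 141, 161, 171, 176, 88, 44, 22, 11, 96, 48, 24, 12, 6, 3, 92, 46, 23, 102, 51, 116, 58, 29, 105, 143, 162, 81, 131, 156, 78, 39, 110, 55, 118, 59, 120, 60, 30, 15, 98, 49, 115, 148, 74, 37, 109, 145, 163, 172, 86, 43, 112, 56, 28, 14, 7, 94, 47, 114, 57, 119, 150, 75, 128, 64, 32, 16, 8, 4, 2, 1]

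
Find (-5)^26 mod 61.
By repeated squaring mod 61: (-5)^{1}≡56, (-5)^{2}≡25, (-5)^{4}≡15, (-5)^{8}≡42, (-5)^{16}≡56. Then (-5)^{26} = (-5)^{16+8+2} ≡ 56 × 42 × 25 ≡ 57 mod 61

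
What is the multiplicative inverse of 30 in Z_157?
Since 157 is prime, by Fermat 30^(-1) ≡ 30^{155} ≡ 89 mod 157. Verify: 30 × 89 = 2670 ≡ 1 mod 157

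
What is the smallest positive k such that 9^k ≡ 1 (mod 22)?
Powers of 9 mod 22: 9^1≡9, 9^2≡15, 9^3≡3, 9^4≡5, 9^5≡1. ord_22(9) = 5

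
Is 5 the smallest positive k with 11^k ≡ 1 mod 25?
Powers of 11 mod 25: 11^1≡11, 11^2≡21, 11^3≡6, 11^4≡16, 11^5≡1. First k with 11^k≡1 is k=5. Yes, ord_25(11) = 5.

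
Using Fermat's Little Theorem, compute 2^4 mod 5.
By Fermat's Little Theorem, 2^{4} ≡ 1 (mod 5) since 5 is prime and gcd(2, 5) = 1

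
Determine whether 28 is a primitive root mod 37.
28^{18} ≡ 1 mod 37 and 18 < 36, so ord_37(28) = 18 ≠ 36 and 28 is not a primitive root.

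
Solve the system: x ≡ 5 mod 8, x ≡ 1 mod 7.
M = 8 × 7 = 56. M₁ = 7, y₁ ≡ 7 mod 8. M₂ = 8, y₂ ≡ 1 mod 7. x = 5×7×7 + 1×8×1 ≡ 29 mod 56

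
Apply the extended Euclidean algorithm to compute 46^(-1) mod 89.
Extended GCD: 46(-29) + 89(15) = 1. So 46^(-1) ≡ -29 ≡ 60 (mod 89). Verify: 46 × 60 = 2760 ≡ 1 (mod 89)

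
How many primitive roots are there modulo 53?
There are φ(53-1) = φ(52) = 24 primitive roots modulo 53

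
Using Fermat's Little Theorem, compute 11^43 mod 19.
By Fermat: 11^{18} ≡ 1 (mod 19). 43 = 2×18 + 7. So 11^{43} ≡ 11^{7} ≡ 11 (mod 19)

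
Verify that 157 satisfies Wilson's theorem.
(156)! mod 157 = 156. Since this equals -1 (mod 157), Wilson confirms 157 is prime.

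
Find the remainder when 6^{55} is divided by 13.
By Fermat: 6^{12} ≡ 1 mod 13. 55 = 4×12 + 7. So 6^{55} ≡ 6^{7} ≡ 7 mod 13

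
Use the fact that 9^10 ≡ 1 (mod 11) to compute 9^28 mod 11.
By Fermat: 9^{10} ≡ 1 (mod 11). 28 = 2×10 + 8. So 9^{28} ≡ 9^{8} ≡ 3 (mod 11)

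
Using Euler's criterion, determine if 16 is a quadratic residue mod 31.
By Euler's criterion: 16^{15} ≡ 1 (mod 31). Since this equals 1, 16 is a QR.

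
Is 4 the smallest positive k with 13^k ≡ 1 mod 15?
Powers of 13 mod 15: 13^1≡13, 13^2≡4, 13^3≡7, 13^4≡1. First k with 13^k≡1 is k=4. Yes, ord_15(13) = 4.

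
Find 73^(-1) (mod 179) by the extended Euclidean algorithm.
Extended GCD: 73(-76) + 179(31) = 1. So 73^(-1) ≡ -76 ≡ 103 (mod 179). Verify: 73 × 103 = 7519 ≡ 1 (mod 179)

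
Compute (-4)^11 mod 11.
Using Fermat: (-4)^{10} ≡ 1 (mod 11). 11 ≡ 1 (mod 10). So (-4)^{11} ≡ (-4)^{1} ≡ 7 (mod 11)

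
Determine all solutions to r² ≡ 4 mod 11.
The square roots of 4 mod 11 are 9 and 2. Verify: 9² = 81 ≡ 4 mod 11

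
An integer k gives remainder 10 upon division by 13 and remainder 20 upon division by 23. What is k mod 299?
M = 13 × 23 = 299. M₁ = 23, y₁ ≡ 4 mod 13. M₂ = 13, y₂ ≡ 16 mod 23. k = 10×23×4 + 20×13×16 ≡ 296 mod 299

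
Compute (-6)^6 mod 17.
By repeated squaring mod 17: (-6)^{1}≡11, (-6)^{2}≡2, (-6)^{4}≡4. Then (-6)^{6} = (-6)^{4+2} ≡ 4 × 2 ≡ 8 mod 17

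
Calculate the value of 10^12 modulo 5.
By repeated squaring (mod 5): 10^{1}≡0, 10^{2}≡0, 10^{4}≡0, 10^{8}≡0. Then 10^{12} = 10^{8+4} ≡ 0 × 0 ≡ 0 (mod 5)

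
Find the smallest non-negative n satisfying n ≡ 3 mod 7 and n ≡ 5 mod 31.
M = 7 × 31 = 217. M₁ = 31, y₁ ≡ 5 mod 7. M₂ = 7, y₂ ≡ 9 mod 31. n = 3×31×5 + 5×7×9 ≡ 129 mod 217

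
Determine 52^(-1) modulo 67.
Since 67 is prime, by Fermat 52^(-1) ≡ 52^{65} ≡ 58 mod 67. Verify: 52 × 58 = 3016 ≡ 1 mod 67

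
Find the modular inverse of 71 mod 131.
Since 131 is prime, by Fermat 71^(-1) ≡ 71^{129} ≡ 24 (mod 131). Verify: 71 × 24 = 1704 ≡ 1 (mod 131)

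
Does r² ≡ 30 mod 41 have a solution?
By Euler's criterion: 30^{20} ≡ 40 mod 41. Since this equals -1 (≡ 40), 30 is not a QR.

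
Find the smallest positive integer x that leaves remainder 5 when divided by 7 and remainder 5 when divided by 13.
M = 7 × 13 = 91. M₁ = 13, y₁ ≡ 6 mod 7. M₂ = 7, y₂ ≡ 2 mod 13. x = 5×13×6 + 5×7×2 ≡ 5 mod 91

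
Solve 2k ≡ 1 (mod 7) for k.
Since 7 is prime, by Fermat 2^(-1) ≡ 2^{5} ≡ 4 (mod 7). Verify: 2 × 4 = 8 ≡ 1 (mod 7)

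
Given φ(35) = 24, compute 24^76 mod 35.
By Euler: 24^{24} ≡ 1 (mod 35) since gcd(24, 35) = 1. 76 = 3×24 + 4. So 24^{76} ≡ 24^{4} ≡ 11 (mod 35)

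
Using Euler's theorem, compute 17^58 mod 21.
By Euler: 17^{12} ≡ 1 mod 21 since gcd(17, 21) = 1. 58 = 4×12 + 10. So 17^{58} ≡ 17^{10} ≡ 4 mod 21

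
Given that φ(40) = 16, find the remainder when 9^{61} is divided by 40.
By Euler: 9^{16} ≡ 1 mod 40 since gcd(9, 40) = 1. 61 = 3×16 + 13. So 9^{61} ≡ 9^{13} ≡ 9 mod 40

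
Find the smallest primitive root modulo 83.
g = 2. Powers: [2, 4, 8, 16, 32, 64, ...] generates all 82 non-zero residues.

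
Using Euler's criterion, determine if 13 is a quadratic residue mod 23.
By Euler's criterion: 13^{11} ≡ 1 (mod 23). Since this equals 1, 13 is a QR.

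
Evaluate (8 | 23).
(8/23) = 8^{11} mod 23 = 1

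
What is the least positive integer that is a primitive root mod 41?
g = 6. For each prime q|40: 6^{20}≡40, 6^{8}≡10, none ≡ 1, so ord_41(6) = 40 and 6 is a primitive root.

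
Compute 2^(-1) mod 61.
Since 61 is prime, by Fermat 2^(-1) ≡ 2^{59} ≡ 31 mod 61. Verify: 2 × 31 = 62 ≡ 1 mod 61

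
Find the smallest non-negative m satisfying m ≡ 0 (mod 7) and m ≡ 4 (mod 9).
M = 7 × 9 = 63. M₁ = 9, y₁ ≡ 4 (mod 7). M₂ = 7, y₂ ≡ 4 (mod 9). m = 0×9×4 + 4×7×4 ≡ 49 (mod 63)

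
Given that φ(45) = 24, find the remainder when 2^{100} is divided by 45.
By Euler: 2^{24} ≡ 1 mod 45 since gcd(2, 45) = 1. 100 = 4×24 + 4. So 2^{100} ≡ 2^{4} ≡ 16 mod 45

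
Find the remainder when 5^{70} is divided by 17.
By Fermat: 5^{16} ≡ 1 (mod 17). 70 = 4×16 + 6. So 5^{70} ≡ 5^{6} ≡ 2 (mod 17)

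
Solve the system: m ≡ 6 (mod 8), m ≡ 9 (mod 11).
M = 8 × 11 = 88. M₁ = 11, y₁ ≡ 3 (mod 8). M₂ = 8, y₂ ≡ 7 (mod 11). m = 6×11×3 + 9×8×7 ≡ 86 (mod 88)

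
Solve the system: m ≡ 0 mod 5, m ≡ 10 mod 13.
M = 5 × 13 = 65. M₁ = 13, y₁ ≡ 2 mod 5. M₂ = 5, y₂ ≡ 8 mod 13. m = 0×13×2 + 10×5×8 ≡ 10 mod 65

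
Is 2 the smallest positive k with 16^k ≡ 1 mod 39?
Powers of 16 mod 39: 16^1≡16, 16^2≡22, 16^3≡1. 16^2≡22≢1, so ord ≠ 2. No, the actual order is 3.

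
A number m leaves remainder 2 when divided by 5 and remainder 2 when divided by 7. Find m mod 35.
M = 5 × 7 = 35. M₁ = 7, y₁ ≡ 3 mod 5. M₂ = 5, y₂ ≡ 3 mod 7. m = 2×7×3 + 2×5×3 ≡ 2 mod 35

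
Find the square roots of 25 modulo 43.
The square roots of 25 mod 43 are 38 and 5. Verify: 38² = 1444 ≡ 25 (mod 43)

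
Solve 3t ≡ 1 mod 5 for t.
Since 5 is prime, by Fermat 3^(-1) ≡ 3^{3} ≡ 2 mod 5. Verify: 3 × 2 = 6 ≡ 1 mod 5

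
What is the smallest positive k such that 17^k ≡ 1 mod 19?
Powers of 17 mod 19: 17^1≡17, 17^2≡4, 17^3≡11, 17^4≡16, 17^5≡6, 17^6≡7, 17^7≡5, 17^8≡9, 17^9≡1. So the order of 17 is 9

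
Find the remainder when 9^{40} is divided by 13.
By Fermat: 9^{12} ≡ 1 (mod 13). 40 = 3×12 + 4. So 9^{40} ≡ 9^{4} ≡ 9 (mod 13)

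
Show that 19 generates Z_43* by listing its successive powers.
19^1, 19^2, ..., 19^{42} mod 43: [19, 17, 22, 31, 30, 11, 37, 15, 27, 40, 29, 35, 20, 36, 39, 10, 18, 41, 5, 9, 42, 24, 26, 21, 12, 13, 32, 6, 28, 16, 3, 14, 8, 23, 7, 4, 33, 25, 2, 38, 34, 1]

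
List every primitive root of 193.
There are φ(192) = 64 primitive roots mod 193: {5, 10, 15, 17, 19, 22, 26, 30, 34, 37, 38, 40, 41, 44, 45, 47, 51, 52, 53, 57, 58, 61, 66, 70, 73, 77, 78, 79, 80, 82, 90, 91, 102, 103, 111, 113, 114, 115, 116, 120, 123, 127, 132, 135, 136, 140, 141, 142, 146, 148, 149, 152, 153, 155, 156, 159, 163, 167, 171, 174, 176, 178, 183, 188}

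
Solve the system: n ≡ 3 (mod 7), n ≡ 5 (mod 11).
M = 7 × 11 = 77. M₁ = 11, y₁ ≡ 2 (mod 7). M₂ = 7, y₂ ≡ 8 (mod 11). n = 3×11×2 + 5×7×8 ≡ 38 (mod 77)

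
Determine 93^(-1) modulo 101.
Since 101 is prime, by Fermat 93^(-1) ≡ 93^{99} ≡ 63 mod 101. Verify: 93 × 63 = 5859 ≡ 1 mod 101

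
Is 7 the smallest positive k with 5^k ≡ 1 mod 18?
Powers of 5 mod 18: 5^1≡5, 5^2≡7, 5^3≡17, 5^4≡13, 5^5≡11, 5^6≡1. Already 5^6≡1, so the order is 6 < 7. No, the actual order is 6.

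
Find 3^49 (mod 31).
Using Fermat: 3^{30} ≡ 1 (mod 31). 49 ≡ 19 (mod 30). So 3^{49} ≡ 3^{19} ≡ 12 (mod 31)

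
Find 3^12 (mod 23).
By repeated squaring (mod 23): 3^{1}≡3, 3^{2}≡9, 3^{4}≡12, 3^{8}≡6. Then 3^{12} = 3^{8+4} ≡ 6 × 12 ≡ 3 (mod 23)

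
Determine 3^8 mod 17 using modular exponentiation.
By repeated squaring mod 17: 3^{1}≡3, 3^{2}≡9, 3^{4}≡13, 3^{8}≡16. So 3^{8} ≡ 16 mod 17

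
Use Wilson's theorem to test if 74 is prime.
(73)! mod 74 = 0. Since 0 ≢ -1 mod 74, 74 is not prime.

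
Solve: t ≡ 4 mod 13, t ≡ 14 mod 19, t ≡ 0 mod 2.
M = 13 × 19 × 2 = 494. M₁ = 38, y₁ ≡ 12 mod 13. M₂ = 26, y₂ ≡ 11 mod 19. M₃ = 247, y₃ ≡ 1 mod 2. t = 4×38×12 + 14×26×11 + 0×247×1 ≡ 394 mod 494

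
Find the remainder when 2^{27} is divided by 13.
By Fermat: 2^{12} ≡ 1 (mod 13). 27 = 2×12 + 3. So 2^{27} ≡ 2^{3} ≡ 8 (mod 13)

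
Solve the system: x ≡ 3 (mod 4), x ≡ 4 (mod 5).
M = 4 × 5 = 20. M₁ = 5, y₁ ≡ 1 (mod 4). M₂ = 4, y₂ ≡ 4 (mod 5). x = 3×5×1 + 4×4×4 ≡ 19 (mod 20)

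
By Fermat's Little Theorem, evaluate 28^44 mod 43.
By Fermat: 28^{42} ≡ 1 mod 43. So 28^{44} = 28^{42} · 28^{2} ≡ 28^{2} ≡ 10 mod 43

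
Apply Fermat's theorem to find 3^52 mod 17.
By Fermat: 3^{16} ≡ 1 mod 17. 52 = 3×16 + 4. So 3^{52} ≡ 3^{4} ≡ 13 mod 17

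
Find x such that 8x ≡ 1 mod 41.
Since 41 is prime, by Fermat 8^(-1) ≡ 8^{39} ≡ 36 mod 41. Verify: 8 × 36 = 288 ≡ 1 mod 41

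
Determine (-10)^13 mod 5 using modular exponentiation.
By repeated squaring mod 5: (-10)^{1}≡0, (-10)^{2}≡0, (-10)^{4}≡0, (-10)^{8}≡0. Then (-10)^{13} = (-10)^{8+4+1} ≡ 0 × 0 × 0 ≡ 0 mod 5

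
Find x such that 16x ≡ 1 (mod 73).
Since 73 is prime, by Fermat 16^(-1) ≡ 16^{71} ≡ 32 (mod 73). Verify: 16 × 32 = 512 ≡ 1 (mod 73)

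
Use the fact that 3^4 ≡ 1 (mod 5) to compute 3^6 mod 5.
By Fermat: 3^{4} ≡ 1 (mod 5). So 3^{6} = 3^{4} · 3^{2} ≡ 3^{2} ≡ 4 (mod 5)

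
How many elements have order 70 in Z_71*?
A prime p has φ(p-1) primitive roots; here φ(70) = 24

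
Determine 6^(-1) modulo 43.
Since 43 is prime, by Fermat 6^(-1) ≡ 6^{41} ≡ 36 mod 43. Verify: 6 × 36 = 216 ≡ 1 mod 43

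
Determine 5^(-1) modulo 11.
Since 11 is prime, by Fermat 5^(-1) ≡ 5^{9} ≡ 9 mod 11. Verify: 5 × 9 = 45 ≡ 1 mod 11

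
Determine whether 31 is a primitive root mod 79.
31^{39} ≡ 1 (mod 79) and 39 < 78, so ord_79(31) = 39 ≠ 78 and 31 is not a primitive root.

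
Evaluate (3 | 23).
(3/23) = 3^{11} mod 23 = 1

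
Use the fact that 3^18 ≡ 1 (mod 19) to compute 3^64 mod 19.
By Fermat: 3^{18} ≡ 1 (mod 19). 64 = 3×18 + 10. So 3^{64} ≡ 3^{10} ≡ 16 (mod 19)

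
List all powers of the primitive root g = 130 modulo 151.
130^1, 130^2, ..., 130^{150} mod 151: [130, 139, 101, 144, 147, 84, 48, 49, 28, 16, 117, 110, 106, 39, 87, 136, 13, 29, 146, 105, 60, 99, 35, 20, 33, 62, 57, 11, 71, 19, 54, 74, 107, 18, 75, 86, 6, 25, 79, 2, 109, 127, 51, 137, 143, 17, 96, 98, 56, 32, 83, 69, 61, 78, 23, 121, 26, 58, 141, 59, 120, 47, 70, 40, 66, 124, 114, 22, 142, 38, 108, 148, 63, 36, 150, 21, 12, 50, 7, 4, 67, 103, 102, 123, 135, 34, 41, 45, 112, 64, 15, 138, 122, 5, 46, 91, 52, 116, 131, 118, 89, 94, 140, 80, 132, 97, 77, 44, 133, 76, 65, 145, 126, 72, 149, 42, 24, 100, 14, 8, 134, 55, 53, 95, 119, 68, 82, 90, 73, 128, 30, 125, 93, 10, 92, 31, 104, 81, 111, 85, 27, 37, 129, 9, 113, 43, 3, 88, 115, 1]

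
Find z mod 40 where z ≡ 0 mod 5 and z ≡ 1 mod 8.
M = 5 × 8 = 40. M₁ = 8, y₁ ≡ 2 mod 5. M₂ = 5, y₂ ≡ 5 mod 8. z = 0×8×2 + 1×5×5 ≡ 25 mod 40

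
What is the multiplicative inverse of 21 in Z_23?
Since 23 is prime, by Fermat 21^(-1) ≡ 21^{21} ≡ 11 (mod 23). Verify: 21 × 11 = 231 ≡ 1 (mod 23)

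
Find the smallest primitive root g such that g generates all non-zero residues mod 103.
g = 5. For each prime q|102: 5^{51}≡102, 5^{34}≡56, 5^{6}≡72, none ≡ 1, so ord_103(5) = 102 and 5 is a primitive root.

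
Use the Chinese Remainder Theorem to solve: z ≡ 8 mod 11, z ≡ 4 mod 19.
M = 11 × 19 = 209. M₁ = 19, y₁ ≡ 7 mod 11. M₂ = 11, y₂ ≡ 7 mod 19. z = 8×19×7 + 4×11×7 ≡ 118 mod 209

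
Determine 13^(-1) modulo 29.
Since 29 is prime, by Fermat 13^(-1) ≡ 13^{27} ≡ 9 mod 29. Verify: 13 × 9 = 117 ≡ 1 mod 29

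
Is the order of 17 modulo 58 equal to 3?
Powers of 17 mod 58: 17^1≡17, 17^2≡57, 17^3≡41, 17^4≡1. 17^3≡41≢1, so ord ≠ 3. No, the actual order is 4.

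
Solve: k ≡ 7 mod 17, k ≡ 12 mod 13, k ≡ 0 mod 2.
M = 17 × 13 × 2 = 442. M₁ = 26, y₁ ≡ 2 mod 17. M₂ = 34, y₂ ≡ 5 mod 13. M₃ = 221, y₃ ≡ 1 mod 2. k = 7×26×2 + 12×34×5 + 0×221×1 ≡ 194 mod 442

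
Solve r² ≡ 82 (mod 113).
The square roots of 82 mod 113 are 67 and 46. Verify: 67² = 4489 ≡ 82 (mod 113)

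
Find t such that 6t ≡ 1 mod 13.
Since 13 is prime, by Fermat 6^(-1) ≡ 6^{11} ≡ 11 mod 13. Verify: 6 × 11 = 66 ≡ 1 mod 13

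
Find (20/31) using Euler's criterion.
(20/31) = 20^{15} mod 31 = 1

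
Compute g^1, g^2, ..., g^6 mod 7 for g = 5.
5^1, 5^2, ..., 5^{6} mod 7: [5, 4, 6, 2, 3, 1]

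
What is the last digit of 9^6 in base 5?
Using Fermat: 9^{4} ≡ 1 mod 5. 6 ≡ 2 mod 4. So 9^{6} ≡ 9^{2} ≡ 1 mod 5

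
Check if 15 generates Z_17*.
15^{8} ≡ 1 mod 17 and 8 < 16, so ord_17(15) = 8 ≠ 16 and 15 is not a primitive root.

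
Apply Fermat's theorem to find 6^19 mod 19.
By Fermat: 6^{18} ≡ 1 mod 19. So 6^{19} = 6^{18} · 6^{1} ≡ 6^{1} ≡ 6 mod 19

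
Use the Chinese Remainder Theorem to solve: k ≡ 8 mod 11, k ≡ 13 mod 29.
M = 11 × 29 = 319. M₁ = 29, y₁ ≡ 8 mod 11. M₂ = 11, y₂ ≡ 8 mod 29. k = 8×29×8 + 13×11×8 ≡ 129 mod 319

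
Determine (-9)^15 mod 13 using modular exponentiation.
Using Fermat: (-9)^{12} ≡ 1 mod 13. 15 ≡ 3 mod 12. So (-9)^{15} ≡ (-9)^{3} ≡ 12 mod 13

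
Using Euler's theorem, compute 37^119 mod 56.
By Euler: 37^{24} ≡ 1 (mod 56) since gcd(37, 56) = 1. 119 = 4×24 + 23. So 37^{119} ≡ 37^{23} ≡ 53 (mod 56)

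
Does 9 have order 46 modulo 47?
9^{23} ≡ 1 (mod 47) and 23 < 46, so ord_47(9) = 23 ≠ 46 and 9 is not a primitive root.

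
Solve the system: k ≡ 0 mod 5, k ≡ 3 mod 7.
M = 5 × 7 = 35. M₁ = 7, y₁ ≡ 3 mod 5. M₂ = 5, y₂ ≡ 3 mod 7. k = 0×7×3 + 3×5×3 ≡ 10 mod 35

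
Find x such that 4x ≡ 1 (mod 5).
Since 5 is prime, by Fermat 4^(-1) ≡ 4^{3} ≡ 4 (mod 5). Verify: 4 × 4 = 16 ≡ 1 (mod 5)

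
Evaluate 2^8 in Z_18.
By repeated squaring mod 18: 2^{1}≡2, 2^{2}≡4, 2^{4}≡16, 2^{8}≡4. So 2^{8} ≡ 4 mod 18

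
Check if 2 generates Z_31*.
2^{5} ≡ 1 (mod 31) and 5 < 30, so ord_31(2) = 5 ≠ 30 and 2 is not a primitive root.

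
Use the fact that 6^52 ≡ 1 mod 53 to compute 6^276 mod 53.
By Fermat: 6^{52} ≡ 1 mod 53. 276 ≡ 16 mod 52. So 6^{276} ≡ 6^{16} ≡ 49 mod 53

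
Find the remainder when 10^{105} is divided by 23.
By Fermat: 10^{22} ≡ 1 (mod 23). 105 = 4×22 + 17. So 10^{105} ≡ 10^{17} ≡ 17 (mod 23)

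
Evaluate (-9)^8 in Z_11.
By repeated squaring mod 11: (-9)^{1}≡2, (-9)^{2}≡4, (-9)^{4}≡5, (-9)^{8}≡3. So (-9)^{8} ≡ 3 mod 11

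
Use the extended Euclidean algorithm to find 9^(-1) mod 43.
Extended GCD: 9(-19) + 43(4) = 1. So 9^(-1) ≡ -19 ≡ 24 (mod 43). Verify: 9 × 24 = 216 ≡ 1 (mod 43)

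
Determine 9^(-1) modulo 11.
Since 11 is prime, by Fermat 9^(-1) ≡ 9^{9} ≡ 5 (mod 11). Verify: 9 × 5 = 45 ≡ 1 (mod 11)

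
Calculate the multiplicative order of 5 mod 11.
Powers of 5 mod 11: 5^1≡5, 5^2≡3, 5^3≡4, 5^4≡9, 5^5≡1. ord_11(5) = 5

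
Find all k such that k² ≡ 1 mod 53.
The square roots of 1 mod 53 are 1 and 52. Verify: 1² = 1 ≡ 1 mod 53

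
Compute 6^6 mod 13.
By repeated squaring (mod 13): 6^{1}≡6, 6^{2}≡10, 6^{4}≡9. Then 6^{6} = 6^{4+2} ≡ 9 × 10 ≡ 12 (mod 13)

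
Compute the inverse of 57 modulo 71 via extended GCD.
Extended GCD: 57(5) + 71(-4) = 1. So 57^(-1) ≡ 5 mod 71. Verify: 57 × 5 = 285 ≡ 1 mod 71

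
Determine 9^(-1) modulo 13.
Since 13 is prime, by Fermat 9^(-1) ≡ 9^{11} ≡ 3 mod 13. Verify: 9 × 3 = 27 ≡ 1 mod 13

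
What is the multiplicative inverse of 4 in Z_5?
Since 5 is prime, by Fermat 4^(-1) ≡ 4^{3} ≡ 4 (mod 5). Verify: 4 × 4 = 16 ≡ 1 (mod 5)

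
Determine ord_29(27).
Powers of 27 mod 29: 27^1≡27, 27^2≡4, 27^3≡21, 27^4≡16, 27^5≡26, 27^6≡6, 27^7≡17, 27^8≡24, 27^9≡10, 27^10≡9, 27^11≡11, 27^12≡7, 27^13≡15, 27^14≡28, 27^15≡2, 27^16≡25, 27^17≡8, 27^18≡13, 27^19≡3, 27^20≡23, 27^21≡12, 27^22≡5, 27^23≡19, 27^24≡20, 27^25≡18, 27^26≡22, 27^27≡14, 27^28≡1. So the order of 27 is 28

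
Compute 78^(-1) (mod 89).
Since 89 is prime, by Fermat 78^(-1) ≡ 78^{87} ≡ 8 (mod 89). Verify: 78 × 8 = 624 ≡ 1 (mod 89)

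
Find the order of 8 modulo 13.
Powers of 8 mod 13: 8^1≡8, 8^2≡12, 8^3≡5, 8^4≡1. ord_13(8) = 4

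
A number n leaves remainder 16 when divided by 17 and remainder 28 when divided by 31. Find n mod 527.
M = 17 × 31 = 527. M₁ = 31, y₁ ≡ 11 mod 17. M₂ = 17, y₂ ≡ 11 mod 31. n = 16×31×11 + 28×17×11 ≡ 152 mod 527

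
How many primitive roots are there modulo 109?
A prime p has φ(p-1) primitive roots; here φ(108) = 36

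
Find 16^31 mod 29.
Using Fermat: 16^{28} ≡ 1 mod 29. 31 ≡ 3 mod 28. So 16^{31} ≡ 16^{3} ≡ 7 mod 29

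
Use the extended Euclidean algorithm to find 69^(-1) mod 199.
Extended GCD: 69(75) + 199(-26) = 1. So 69^(-1) ≡ 75 mod 199. Verify: 69 × 75 = 5175 ≡ 1 mod 199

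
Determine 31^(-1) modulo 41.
Since 41 is prime, by Fermat 31^(-1) ≡ 31^{39} ≡ 4 mod 41. Verify: 31 × 4 = 124 ≡ 1 mod 41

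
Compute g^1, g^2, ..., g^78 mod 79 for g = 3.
3^1, 3^2, ..., 3^{78} mod 79: [3, 9, 27, 2, 6, 18, 54, 4, 12, 36, 29, 8, 24, 72, 58, 16, 48, 65, 37, 32, 17, 51, 74, 64, 34, 23, 69, 49, 68, 46, 59, 19, 57, 13, 39, 38, 35, 26, 78, 76, 70, 52, 77, 73, 61, 25, 75, 67, 43, 50, 71, 55, 7, 21, 63, 31, 14, 42, 47, 62, 28, 5, 15, 45, 56, 10, 30, 11, 33, 20, 60, 22, 66, 40, 41, 44, 53, 1]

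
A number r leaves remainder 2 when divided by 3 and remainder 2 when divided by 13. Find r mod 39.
M = 3 × 13 = 39. M₁ = 13, y₁ ≡ 1 mod 3. M₂ = 3, y₂ ≡ 9 mod 13. r = 2×13×1 + 2×3×9 ≡ 2 mod 39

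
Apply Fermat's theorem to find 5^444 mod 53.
By Fermat: 5^{52} ≡ 1 mod 53. 444 ≡ 28 mod 52. So 5^{444} ≡ 5^{28} ≡ 28 mod 53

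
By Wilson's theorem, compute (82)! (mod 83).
By Wilson's theorem, (82)! ≡ -1 ≡ 82 (mod 83)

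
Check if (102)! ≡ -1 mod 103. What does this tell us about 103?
(102)! mod 103 = 102. Since this equals -1 mod 103, Wilson confirms 103 is prime.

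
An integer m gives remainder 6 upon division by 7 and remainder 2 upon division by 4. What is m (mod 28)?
M = 7 × 4 = 28. M₁ = 4, y₁ ≡ 2 (mod 7). M₂ = 7, y₂ ≡ 3 (mod 4). m = 6×4×2 + 2×7×3 ≡ 6 (mod 28)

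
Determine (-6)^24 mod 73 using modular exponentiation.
By repeated squaring mod 73: (-6)^{1}≡67, (-6)^{2}≡36, (-6)^{4}≡55, (-6)^{8}≡32, (-6)^{16}≡2. Then (-6)^{24} = (-6)^{16+8} ≡ 2 × 32 ≡ 64 mod 73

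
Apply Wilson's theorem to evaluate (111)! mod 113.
(112)! = (111)! × (112) ≡ -1 mod 113. So (111)! ≡ -1 × (112)^(-1) ≡ (-1)×(-1) = 1 mod 113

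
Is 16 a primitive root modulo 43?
16^{7} ≡ 1 (mod 43) and 7 < 42, so ord_43(16) = 7 ≠ 42 and 16 is not a primitive root.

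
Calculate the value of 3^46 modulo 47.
Using Fermat: 3^{46} ≡ 1 (mod 47). 46 ≡ 0 (mod 46). So 3^{46} ≡ 3^{0} ≡ 1 (mod 47)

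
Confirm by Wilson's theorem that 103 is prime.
(102)! mod 103 = 102. Since this equals -1 (mod 103), Wilson confirms 103 is prime.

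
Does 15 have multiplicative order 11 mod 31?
Powers of 15 mod 31: 15^1≡15, 15^2≡8, 15^3≡27, 15^4≡2, 15^5≡30, 15^6≡16, 15^7≡23, 15^8≡4, 15^9≡29, 15^10≡1. Already 15^10≡1, so the order is 10 < 11. No, the actual order is 10.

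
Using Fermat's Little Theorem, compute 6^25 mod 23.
By Fermat: 6^{22} ≡ 1 mod 23. So 6^{25} = 6^{22} · 6^{3} ≡ 6^{3} ≡ 9 mod 23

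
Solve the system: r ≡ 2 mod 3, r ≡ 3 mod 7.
M = 3 × 7 = 21. M₁ = 7, y₁ ≡ 1 mod 3. M₂ = 3, y₂ ≡ 5 mod 7. r = 2×7×1 + 3×3×5 ≡ 17 mod 21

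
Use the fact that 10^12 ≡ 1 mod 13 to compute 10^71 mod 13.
By Fermat: 10^{12} ≡ 1 mod 13. 71 = 5×12 + 11. So 10^{71} ≡ 10^{11} ≡ 4 mod 13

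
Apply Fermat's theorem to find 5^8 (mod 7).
By Fermat: 5^{6} ≡ 1 (mod 7). So 5^{8} = 5^{6} · 5^{2} ≡ 5^{2} ≡ 4 (mod 7)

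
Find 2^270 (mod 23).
Using Fermat: 2^{22} ≡ 1 (mod 23). 270 ≡ 6 (mod 22). So 2^{270} ≡ 2^{6} ≡ 18 (mod 23)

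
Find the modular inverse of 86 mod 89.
Since 89 is prime, by Fermat 86^(-1) ≡ 86^{87} ≡ 59 (mod 89). Verify: 86 × 59 = 5074 ≡ 1 (mod 89)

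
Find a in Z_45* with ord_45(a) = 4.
17 has order 4 mod 45 since 17^{4} ≡ 1 (mod 45) and no smaller power works.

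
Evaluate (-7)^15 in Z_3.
Using Fermat: (-7)^{2} ≡ 1 mod 3. 15 ≡ 1 mod 2. So (-7)^{15} ≡ (-7)^{1} ≡ 2 mod 3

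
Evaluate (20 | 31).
(20/31) = 20^{15} mod 31 = 1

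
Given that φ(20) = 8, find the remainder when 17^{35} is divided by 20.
By Euler: 17^{8} ≡ 1 (mod 20) since gcd(17, 20) = 1. 35 = 4×8 + 3. So 17^{35} ≡ 17^{3} ≡ 13 (mod 20)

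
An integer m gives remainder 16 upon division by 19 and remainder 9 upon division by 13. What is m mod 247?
M = 19 × 13 = 247. M₁ = 13, y₁ ≡ 3 mod 19. M₂ = 19, y₂ ≡ 11 mod 13. m = 16×13×3 + 9×19×11 ≡ 35 mod 247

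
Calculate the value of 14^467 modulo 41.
Using Fermat: 14^{40} ≡ 1 mod 41. 467 ≡ 27 mod 40. So 14^{467} ≡ 14^{27} ≡ 38 mod 41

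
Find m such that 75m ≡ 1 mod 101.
Since 101 is prime, by Fermat 75^(-1) ≡ 75^{99} ≡ 66 mod 101. Verify: 75 × 66 = 4950 ≡ 1 mod 101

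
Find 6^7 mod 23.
By repeated squaring mod 23: 6^{1}≡6, 6^{2}≡13, 6^{4}≡8. Then 6^{7} = 6^{4+2+1} ≡ 8 × 13 × 6 ≡ 3 mod 23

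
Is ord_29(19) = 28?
Powers of 19 mod 29: 19^1≡19, 19^2≡13, 19^3≡15, 19^4≡24, 19^5≡21, 19^6≡22, 19^7≡12, 19^8≡25, 19^9≡11, 19^10≡6, 19^11≡27, 19^12≡20, 19^13≡3, 19^14≡28, 19^15≡10, 19^16≡16, 19^17≡14, 19^18≡5, 19^19≡8, 19^20≡7, 19^21≡17, 19^22≡4, 19^23≡18, 19^24≡23, 19^25≡2, 19^26≡9, 19^27≡26, 19^28≡1. First k with 19^k≡1 is k=28. Yes, ord_29(19) = 28.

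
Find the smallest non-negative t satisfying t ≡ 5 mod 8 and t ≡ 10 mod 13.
M = 8 × 13 = 104. M₁ = 13, y₁ ≡ 5 mod 8. M₂ = 8, y₂ ≡ 5 mod 13. t = 5×13×5 + 10×8×5 ≡ 101 mod 104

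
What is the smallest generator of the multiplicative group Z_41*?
g = 6. For each prime q|40: 6^{20}≡40, 6^{8}≡10, none ≡ 1, so ord_41(6) = 40 and 6 is a primitive root.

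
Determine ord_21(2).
Powers of 2 mod 21: 2^1≡2, 2^2≡4, 2^3≡8, 2^4≡16, 2^5≡11, 2^6≡1. So the order of 2 is 6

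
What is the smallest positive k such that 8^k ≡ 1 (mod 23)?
Powers of 8 mod 23: 8^1≡8, 8^2≡18, 8^3≡6, 8^4≡2, 8^5≡16, 8^6≡13, 8^7≡12, 8^8≡4, 8^9≡9, 8^10≡3, 8^11≡1. ord_23(8) = 11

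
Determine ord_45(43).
Powers of 43 mod 45: 43^1≡43, 43^2≡4, 43^3≡37, 43^4≡16, 43^5≡13, 43^6≡19, 43^7≡7, 43^8≡31, 43^9≡28, 43^10≡34, 43^11≡22, 43^12≡1. Order = 12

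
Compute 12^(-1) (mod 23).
Since 23 is prime, by Fermat 12^(-1) ≡ 12^{21} ≡ 2 (mod 23). Verify: 12 × 2 = 24 ≡ 1 (mod 23)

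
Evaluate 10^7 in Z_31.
By repeated squaring mod 31: 10^{1}≡10, 10^{2}≡7, 10^{4}≡18. Then 10^{7} = 10^{4+2+1} ≡ 18 × 7 × 10 ≡ 20 mod 31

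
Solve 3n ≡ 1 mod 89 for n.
Since 89 is prime, by Fermat 3^(-1) ≡ 3^{87} ≡ 30 mod 89. Verify: 3 × 30 = 90 ≡ 1 mod 89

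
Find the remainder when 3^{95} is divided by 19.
By Fermat: 3^{18} ≡ 1 mod 19. 95 = 5×18 + 5. So 3^{95} ≡ 3^{5} ≡ 15 mod 19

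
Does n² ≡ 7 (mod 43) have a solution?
By Euler's criterion: 7^{21} ≡ 42 (mod 43). Since this equals -1 (≡ 42), 7 is not a QR.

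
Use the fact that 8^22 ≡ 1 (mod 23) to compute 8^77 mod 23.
By Fermat: 8^{22} ≡ 1 (mod 23). 77 = 3×22 + 11. So 8^{77} ≡ 8^{11} ≡ 1 (mod 23)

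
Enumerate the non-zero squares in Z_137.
Squares in Z_137*: {1, 2, 4, 7, 8, 9, 11, 14, 15, 16, 17, 18, 19, 22, 25, 28, 30, 32, 34, 36, 37, 38, 39, 44, 49, 50, 56, 59, 60, 61, 63, 64, 65, 68, 69, 72, 73, 74, 76, 77, 78, 81, 87, 88, 93, 98, 99, 100, 101, 103, 105, 107, 109, 112, 115, 118, 119, 120, 121, 122, 123, 126, 128, 129, 130, 133, 135, 136}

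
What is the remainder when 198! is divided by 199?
By Wilson's theorem, (198)! ≡ -1 ≡ 198 (mod 199)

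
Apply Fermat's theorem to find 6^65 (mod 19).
By Fermat: 6^{18} ≡ 1 (mod 19). 65 = 3×18 + 11. So 6^{65} ≡ 6^{11} ≡ 17 (mod 19)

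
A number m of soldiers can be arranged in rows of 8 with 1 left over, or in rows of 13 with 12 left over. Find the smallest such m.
M = 8 × 13 = 104. M₁ = 13, y₁ ≡ 5 mod 8. M₂ = 8, y₂ ≡ 5 mod 13. m = 1×13×5 + 12×8×5 ≡ 25 mod 104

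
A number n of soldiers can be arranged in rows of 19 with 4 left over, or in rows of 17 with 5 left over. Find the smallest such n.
M = 19 × 17 = 323. M₁ = 17, y₁ ≡ 9 mod 19. M₂ = 19, y₂ ≡ 9 mod 17. n = 4×17×9 + 5×19×9 ≡ 175 mod 323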